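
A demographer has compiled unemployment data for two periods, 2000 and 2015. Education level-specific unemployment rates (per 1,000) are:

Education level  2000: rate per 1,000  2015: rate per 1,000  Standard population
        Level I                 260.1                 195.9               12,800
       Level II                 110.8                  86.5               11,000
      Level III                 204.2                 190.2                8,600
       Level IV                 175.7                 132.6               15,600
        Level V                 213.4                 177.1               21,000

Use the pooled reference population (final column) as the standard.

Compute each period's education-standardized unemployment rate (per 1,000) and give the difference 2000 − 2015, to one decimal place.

38.3

Standard total = 69,000; weights = 0.1855, 0.1594, 0.1246, 0.2261, 0.3043.
2000: 0.1855×260.1 + 0.1594×110.8 + 0.1246×204.2 + 0.2261×175.7 + 0.3043×213.4 = 196.0365 per 1,000.
2015: 0.1855×195.9 + 0.1594×86.5 + 0.1246×190.2 + 0.2261×132.6 + 0.3043×177.1 = 157.7159 per 1,000.
Difference = 196.0365 − 157.7159 = 38.3206.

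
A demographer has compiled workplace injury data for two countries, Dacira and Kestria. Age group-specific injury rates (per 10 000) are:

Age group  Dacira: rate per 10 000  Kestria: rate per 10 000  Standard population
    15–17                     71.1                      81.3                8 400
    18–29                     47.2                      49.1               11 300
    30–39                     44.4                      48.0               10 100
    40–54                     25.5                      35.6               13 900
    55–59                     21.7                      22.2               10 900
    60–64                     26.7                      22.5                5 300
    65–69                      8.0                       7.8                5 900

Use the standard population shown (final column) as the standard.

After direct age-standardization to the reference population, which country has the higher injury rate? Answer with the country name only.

Kestria

Standard total = 65 800; weights = 0.1277, 0.1717, 0.1535, 0.2112, 0.1657, 0.0805, 0.0897.
Dacira: 0.1277×71.1 + 0.1717×47.2 + 0.1535×44.4 + 0.2112×25.5 + 0.1657×21.7 + 0.0805×26.7 + 0.0897×8.0 = 35.8470 per 10 000.
Kestria: 0.1277×81.3 + 0.1717×49.1 + 0.1535×48.0 + 0.2112×35.6 + 0.1657×22.2 + 0.0805×22.5 + 0.0897×7.8 = 39.8881 per 10 000.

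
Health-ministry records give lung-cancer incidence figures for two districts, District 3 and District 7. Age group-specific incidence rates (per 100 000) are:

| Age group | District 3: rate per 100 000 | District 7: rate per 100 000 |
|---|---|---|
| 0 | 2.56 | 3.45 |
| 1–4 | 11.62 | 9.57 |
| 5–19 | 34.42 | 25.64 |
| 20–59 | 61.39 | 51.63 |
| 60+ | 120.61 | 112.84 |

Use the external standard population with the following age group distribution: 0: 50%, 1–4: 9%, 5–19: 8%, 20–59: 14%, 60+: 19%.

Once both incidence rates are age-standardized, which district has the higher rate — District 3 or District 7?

Standard weights: 0.50, 0.09, 0.08, 0.14, 0.19.
District 3: 0.5000×2.56 + 0.0900×11.62 + 0.0800×34.42 + 0.1400×61.39 + 0.1900×120.61 = 36.5899 per 100 000.
District 7: 0.5000×3.45 + 0.0900×9.57 + 0.0800×25.64 + 0.1400×51.63 + 0.1900×112.84 = 33.3053 per 100 000.

District 3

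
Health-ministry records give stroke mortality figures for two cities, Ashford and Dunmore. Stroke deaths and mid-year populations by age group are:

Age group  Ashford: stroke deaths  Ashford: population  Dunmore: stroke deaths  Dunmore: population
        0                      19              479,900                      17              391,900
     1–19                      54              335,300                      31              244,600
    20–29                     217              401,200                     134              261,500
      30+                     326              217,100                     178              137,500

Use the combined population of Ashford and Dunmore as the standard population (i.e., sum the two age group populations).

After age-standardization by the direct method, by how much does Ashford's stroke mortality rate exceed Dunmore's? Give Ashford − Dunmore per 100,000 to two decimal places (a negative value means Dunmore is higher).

Age-specific rates per 100,000 for Ashford: 3.96, 16.10, 54.09, 150.16.
For Dunmore: 4.34, 12.67, 51.24, 129.45.
Combined standard total = 2,469,000; weights = 0.3531, 0.2349, 0.2684, 0.1436.
Ashford: 0.3531×3.96 + 0.2349×16.10 + 0.2684×54.09 + 0.1436×150.16 = 41.2645 per 100,000.
Dunmore: 0.3531×4.34 + 0.2349×12.67 + 0.2684×51.24 + 0.1436×129.45 = 36.8548 per 100,000.
Difference = 41.2645 − 36.8548 = 4.4097.

4.41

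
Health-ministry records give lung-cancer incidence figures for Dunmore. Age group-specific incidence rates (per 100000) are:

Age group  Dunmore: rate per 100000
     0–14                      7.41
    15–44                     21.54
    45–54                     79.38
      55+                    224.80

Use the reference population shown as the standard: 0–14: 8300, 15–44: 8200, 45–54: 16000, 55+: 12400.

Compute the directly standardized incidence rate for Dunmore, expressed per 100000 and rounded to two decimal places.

95.67

Standard total = 44900; weights = 0.1849, 0.1826, 0.3563, 0.2762.
Standardized rate: 0.1849×7.41 + 0.1826×21.54 + 0.3563×79.38 + 0.2762×224.80 = 95.6733 per 100000.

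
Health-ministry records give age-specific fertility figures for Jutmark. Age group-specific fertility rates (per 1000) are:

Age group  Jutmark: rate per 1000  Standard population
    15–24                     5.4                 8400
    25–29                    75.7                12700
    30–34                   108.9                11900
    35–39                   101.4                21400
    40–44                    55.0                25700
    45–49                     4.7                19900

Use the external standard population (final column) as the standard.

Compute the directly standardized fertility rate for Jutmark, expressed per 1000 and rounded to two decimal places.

59.80

Standard total = 100000; weights = 0.0840, 0.1270, 0.1190, 0.2140, 0.2570, 0.1990.
Standardized rate: 0.0840×5.4 + 0.1270×75.7 + 0.1190×108.9 + 0.2140×101.4 + 0.2570×55.0 + 0.1990×4.7 = 59.7965 per 1000.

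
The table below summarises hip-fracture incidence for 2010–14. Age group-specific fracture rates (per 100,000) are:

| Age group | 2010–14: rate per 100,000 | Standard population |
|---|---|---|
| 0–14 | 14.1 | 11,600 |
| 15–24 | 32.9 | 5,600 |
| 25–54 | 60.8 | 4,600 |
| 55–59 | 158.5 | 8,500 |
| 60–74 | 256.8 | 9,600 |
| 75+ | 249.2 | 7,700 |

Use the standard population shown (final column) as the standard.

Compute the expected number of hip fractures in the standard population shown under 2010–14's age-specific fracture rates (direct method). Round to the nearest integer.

64

Expected hip fractures = Σ (standard pop × age-specific rate ÷ 100,000)
= 11,600×14.1/100,000 + 5,600×32.9/100,000 + 4,600×60.8/100,000 + 8,500×158.5/100,000 + 9,600×256.8/100,000 + 7,700×249.2/100,000
= 1.64 + 1.84 + 2.80 + 13.47 + 24.65 + 19.19 = 63.59.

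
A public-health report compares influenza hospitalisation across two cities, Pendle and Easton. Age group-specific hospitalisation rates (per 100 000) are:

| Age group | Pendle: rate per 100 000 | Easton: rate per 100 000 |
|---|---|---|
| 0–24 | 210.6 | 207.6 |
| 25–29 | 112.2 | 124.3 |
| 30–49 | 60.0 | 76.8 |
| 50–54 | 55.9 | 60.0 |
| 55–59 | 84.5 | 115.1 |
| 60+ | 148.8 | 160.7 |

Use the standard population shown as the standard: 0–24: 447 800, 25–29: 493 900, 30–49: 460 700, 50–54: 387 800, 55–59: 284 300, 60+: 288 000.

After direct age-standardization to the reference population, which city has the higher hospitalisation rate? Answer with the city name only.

Standard total = 2 362 500; weights = 0.1895, 0.2091, 0.1950, 0.1641, 0.1203, 0.1219.
Pendle: 0.1895×210.6 + 0.2091×112.2 + 0.1950×60.0 + 0.1641×55.9 + 0.1203×84.5 + 0.1219×148.8 = 112.5587 per 100 000.
Easton: 0.1895×207.6 + 0.2091×124.3 + 0.1950×76.8 + 0.1641×60.0 + 0.1203×115.1 + 0.1219×160.7 = 123.6018 per 100 000.

Easton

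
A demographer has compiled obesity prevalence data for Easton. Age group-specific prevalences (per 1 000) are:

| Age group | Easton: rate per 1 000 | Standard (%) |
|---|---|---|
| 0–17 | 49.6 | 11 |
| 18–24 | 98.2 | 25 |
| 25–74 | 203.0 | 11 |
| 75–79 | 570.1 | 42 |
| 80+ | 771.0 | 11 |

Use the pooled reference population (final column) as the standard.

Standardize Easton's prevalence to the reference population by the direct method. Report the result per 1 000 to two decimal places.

Standard weights: 0.11, 0.25, 0.11, 0.42, 0.11.
Standardized rate: 0.1100×49.6 + 0.2500×98.2 + 0.1100×203.0 + 0.4200×570.1 + 0.1100×771.0 = 376.5880 per 1 000.

376.59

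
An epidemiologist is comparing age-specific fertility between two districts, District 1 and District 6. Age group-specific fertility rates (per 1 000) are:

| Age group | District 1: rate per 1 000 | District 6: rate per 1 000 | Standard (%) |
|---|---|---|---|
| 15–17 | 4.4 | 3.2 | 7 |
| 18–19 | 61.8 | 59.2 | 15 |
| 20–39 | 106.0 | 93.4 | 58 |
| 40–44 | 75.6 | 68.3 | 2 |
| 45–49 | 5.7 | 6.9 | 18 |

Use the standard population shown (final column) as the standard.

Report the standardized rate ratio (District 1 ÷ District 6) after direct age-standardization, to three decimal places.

Standard weights: 0.07, 0.15, 0.58, 0.02, 0.18.
District 1: 0.0700×4.4 + 0.1500×61.8 + 0.5800×106.0 + 0.0200×75.6 + 0.1800×5.7 = 73.5960 per 1 000.
District 6: 0.0700×3.2 + 0.1500×59.2 + 0.5800×93.4 + 0.0200×68.3 + 0.1800×6.9 = 65.8840 per 1 000.
Ratio = 73.5960 ÷ 65.8840 = 1.11705.

1.117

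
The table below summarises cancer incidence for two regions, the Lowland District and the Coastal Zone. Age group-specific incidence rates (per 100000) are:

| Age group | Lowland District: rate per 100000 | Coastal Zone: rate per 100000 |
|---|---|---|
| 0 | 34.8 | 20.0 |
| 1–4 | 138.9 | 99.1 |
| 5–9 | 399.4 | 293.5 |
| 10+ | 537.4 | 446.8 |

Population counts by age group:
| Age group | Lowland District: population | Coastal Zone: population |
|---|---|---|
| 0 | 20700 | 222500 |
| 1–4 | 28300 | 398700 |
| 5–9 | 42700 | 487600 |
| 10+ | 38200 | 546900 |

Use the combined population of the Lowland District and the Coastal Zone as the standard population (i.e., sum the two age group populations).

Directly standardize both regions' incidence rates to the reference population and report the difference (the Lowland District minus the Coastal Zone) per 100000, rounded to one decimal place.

72.7

Combined standard total = 1785600; weights = 0.1362, 0.2391, 0.2970, 0.3277.
The Lowland District: 0.1362×34.8 + 0.2391×138.9 + 0.2970×399.4 + 0.3277×537.4 = 332.6659 per 100000.
The Coastal Zone: 0.1362×20.0 + 0.2391×99.1 + 0.2970×293.5 + 0.3277×446.8 = 259.9941 per 100000.
Difference = 332.6659 − 259.9941 = 72.6718.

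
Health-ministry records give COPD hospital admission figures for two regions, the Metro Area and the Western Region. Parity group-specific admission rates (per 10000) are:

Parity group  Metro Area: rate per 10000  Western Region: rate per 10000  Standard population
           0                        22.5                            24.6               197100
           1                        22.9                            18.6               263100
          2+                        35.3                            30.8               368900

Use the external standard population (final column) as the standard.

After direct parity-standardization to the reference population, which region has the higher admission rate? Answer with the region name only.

Metro Area

Standard total = 829100; weights = 0.2377, 0.3173, 0.4449.
The Metro Area: 0.2377×22.5 + 0.3173×22.9 + 0.4449×35.3 = 28.3222 per 10000.
The Western Region: 0.2377×24.6 + 0.3173×18.6 + 0.4449×30.8 = 25.4546 per 10000.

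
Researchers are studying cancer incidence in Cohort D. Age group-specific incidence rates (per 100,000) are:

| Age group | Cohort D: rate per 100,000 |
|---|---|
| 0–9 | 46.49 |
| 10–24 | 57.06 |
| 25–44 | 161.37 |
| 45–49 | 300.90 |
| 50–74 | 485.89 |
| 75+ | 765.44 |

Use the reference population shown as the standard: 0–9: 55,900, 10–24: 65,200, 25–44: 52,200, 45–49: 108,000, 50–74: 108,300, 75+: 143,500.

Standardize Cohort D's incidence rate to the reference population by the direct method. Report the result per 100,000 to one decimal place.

393.4

Standard total = 533,100; weights = 0.1049, 0.1223, 0.0979, 0.2026, 0.2032, 0.2692.
Standardized rate: 0.1049×46.49 + 0.1223×57.06 + 0.0979×161.37 + 0.2026×300.90 + 0.2032×485.89 + 0.2692×765.44 = 393.3640 per 100,000.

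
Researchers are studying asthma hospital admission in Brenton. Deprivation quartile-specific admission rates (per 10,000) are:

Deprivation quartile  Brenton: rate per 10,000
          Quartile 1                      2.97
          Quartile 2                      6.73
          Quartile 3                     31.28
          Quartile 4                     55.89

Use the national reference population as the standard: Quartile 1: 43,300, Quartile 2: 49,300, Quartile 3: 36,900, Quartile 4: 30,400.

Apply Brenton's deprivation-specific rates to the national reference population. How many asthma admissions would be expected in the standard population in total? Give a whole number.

Expected asthma admissions = Σ (standard pop × deprivation-specific rate ÷ 10,000)
= 43,300×2.97/10,000 + 49,300×6.73/10,000 + 36,900×31.28/10,000 + 30,400×55.89/10,000
= 12.86 + 33.18 + 115.42 + 169.91 = 331.37.

331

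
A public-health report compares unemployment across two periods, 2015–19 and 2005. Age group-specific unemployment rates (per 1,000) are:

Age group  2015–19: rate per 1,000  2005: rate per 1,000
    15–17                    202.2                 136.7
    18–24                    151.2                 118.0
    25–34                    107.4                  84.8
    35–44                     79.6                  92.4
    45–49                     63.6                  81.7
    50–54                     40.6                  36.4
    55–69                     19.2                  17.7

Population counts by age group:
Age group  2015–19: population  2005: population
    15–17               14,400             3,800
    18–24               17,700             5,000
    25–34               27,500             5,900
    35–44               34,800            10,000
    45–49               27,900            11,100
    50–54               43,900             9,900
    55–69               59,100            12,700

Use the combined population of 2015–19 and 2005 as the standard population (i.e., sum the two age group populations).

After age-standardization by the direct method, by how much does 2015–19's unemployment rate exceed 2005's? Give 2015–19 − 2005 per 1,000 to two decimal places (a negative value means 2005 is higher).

Combined standard total = 283,700; weights = 0.0642, 0.0800, 0.1177, 0.1579, 0.1375, 0.1896, 0.2531.
2015–19: 0.0642×202.2 + 0.0800×151.2 + 0.1177×107.4 + 0.1579×79.6 + 0.1375×63.6 + 0.1896×40.6 + 0.2531×19.2 = 71.5853 per 1,000.
2005: 0.0642×136.7 + 0.0800×118.0 + 0.1177×84.8 + 0.1579×92.4 + 0.1375×81.7 + 0.1896×36.4 + 0.2531×17.7 = 65.3996 per 1,000.
Difference = 71.5853 − 65.3996 = 6.1858.

6.19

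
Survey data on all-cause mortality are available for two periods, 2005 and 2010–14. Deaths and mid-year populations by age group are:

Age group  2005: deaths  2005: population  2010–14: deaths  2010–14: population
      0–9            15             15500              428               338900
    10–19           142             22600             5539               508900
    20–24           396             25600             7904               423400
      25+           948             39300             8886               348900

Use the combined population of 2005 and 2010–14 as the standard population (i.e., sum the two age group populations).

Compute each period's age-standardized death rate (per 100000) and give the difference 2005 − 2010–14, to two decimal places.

Age-specific rates per 100000 for 2005: 96.77, 628.32, 1546.88, 2412.21.
For 2010–14: 126.29, 1088.43, 1866.79, 2546.86.
Combined standard total = 1723100; weights = 0.2057, 0.3085, 0.2606, 0.2253.
2005: 0.2057×96.77 + 0.3085×628.32 + 0.2606×1546.88 + 0.2253×2412.21 = 1160.2440 per 100000.
2010–14: 0.2057×126.29 + 0.3085×1088.43 + 0.2606×1866.79 + 0.2253×2546.86 = 1421.9357 per 100000.
Difference = 1160.2440 − 1421.9357 = -261.6918.

-261.69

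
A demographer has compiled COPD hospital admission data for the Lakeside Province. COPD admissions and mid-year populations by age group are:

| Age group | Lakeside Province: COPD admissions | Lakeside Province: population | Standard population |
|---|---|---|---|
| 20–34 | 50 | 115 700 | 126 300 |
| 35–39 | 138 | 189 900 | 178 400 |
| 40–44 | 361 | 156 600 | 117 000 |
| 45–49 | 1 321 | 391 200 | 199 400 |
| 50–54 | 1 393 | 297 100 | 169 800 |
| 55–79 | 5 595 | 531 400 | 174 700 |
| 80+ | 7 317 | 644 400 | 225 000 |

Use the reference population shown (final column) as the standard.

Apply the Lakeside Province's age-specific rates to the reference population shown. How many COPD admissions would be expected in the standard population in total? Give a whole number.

6318

Age-specific rates per 10 000 for the Lakeside Province: 4.32, 7.27, 23.05, 33.77, 46.89, 105.29, 113.55.
Expected COPD admissions = Σ (standard pop × age-specific rate ÷ 10 000)
= 126 300×4.32/10 000 + 178 400×7.27/10 000 + 117 000×23.05/10 000 + 199 400×33.77/10 000 + 169 800×46.89/10 000 + 174 700×105.29/10 000 + 225 000×113.55/10 000
= 54.58 + 129.64 + 269.71 + 673.33 + 796.13 + 1839.38 + 2554.82 = 6317.60.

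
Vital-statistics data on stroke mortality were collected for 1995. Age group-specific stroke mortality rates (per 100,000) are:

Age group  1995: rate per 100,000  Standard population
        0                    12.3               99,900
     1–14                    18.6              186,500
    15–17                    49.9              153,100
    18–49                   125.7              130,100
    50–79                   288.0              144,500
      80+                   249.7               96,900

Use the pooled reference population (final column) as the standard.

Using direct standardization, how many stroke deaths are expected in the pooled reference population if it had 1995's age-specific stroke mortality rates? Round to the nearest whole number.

Expected stroke deaths = Σ (standard pop × age-specific rate ÷ 100,000)
= 99,900×12.3/100,000 + 186,500×18.6/100,000 + 153,100×49.9/100,000 + 130,100×125.7/100,000 + 144,500×288.0/100,000 + 96,900×249.7/100,000
= 12.29 + 34.69 + 76.40 + 163.54 + 416.16 + 241.96 = 945.03.

945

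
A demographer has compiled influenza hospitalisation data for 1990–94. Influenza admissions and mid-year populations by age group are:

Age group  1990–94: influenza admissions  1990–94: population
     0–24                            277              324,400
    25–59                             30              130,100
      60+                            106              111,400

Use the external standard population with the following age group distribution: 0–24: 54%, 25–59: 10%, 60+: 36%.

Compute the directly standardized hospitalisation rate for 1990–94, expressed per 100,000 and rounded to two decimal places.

Age-specific rates per 100,000 for 1990–94: 85.39, 23.06, 95.15.
Standard weights: 0.54, 0.10, 0.36.
Standardized rate: 0.5400×85.39 + 0.1000×23.06 + 0.3600×95.15 = 82.6706 per 100,000.

82.67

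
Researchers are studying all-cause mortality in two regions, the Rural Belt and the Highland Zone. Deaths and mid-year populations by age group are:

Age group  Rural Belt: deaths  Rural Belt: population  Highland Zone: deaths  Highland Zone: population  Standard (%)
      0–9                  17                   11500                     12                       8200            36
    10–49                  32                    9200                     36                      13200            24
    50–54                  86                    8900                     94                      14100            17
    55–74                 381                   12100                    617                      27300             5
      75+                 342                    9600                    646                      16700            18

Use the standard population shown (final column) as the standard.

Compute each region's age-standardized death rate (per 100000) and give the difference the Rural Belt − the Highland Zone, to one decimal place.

Age-specific rates per 100000 for the Rural Belt: 147.83, 347.83, 966.29, 3148.76, 3562.50.
For the Highland Zone: 146.34, 272.73, 666.67, 2260.07, 3868.26.
Standard weights: 0.36, 0.24, 0.17, 0.05, 0.18.
The Rural Belt: 0.3600×147.83 + 0.2400×347.83 + 0.1700×966.29 + 0.0500×3148.76 + 0.1800×3562.50 = 1099.6533 per 100000.
The Highland Zone: 0.3600×146.34 + 0.2400×272.73 + 0.1700×666.67 + 0.0500×2260.07 + 0.1800×3868.26 = 1040.7619 per 100000.
Difference = 1099.6533 − 1040.7619 = 58.8914.

58.9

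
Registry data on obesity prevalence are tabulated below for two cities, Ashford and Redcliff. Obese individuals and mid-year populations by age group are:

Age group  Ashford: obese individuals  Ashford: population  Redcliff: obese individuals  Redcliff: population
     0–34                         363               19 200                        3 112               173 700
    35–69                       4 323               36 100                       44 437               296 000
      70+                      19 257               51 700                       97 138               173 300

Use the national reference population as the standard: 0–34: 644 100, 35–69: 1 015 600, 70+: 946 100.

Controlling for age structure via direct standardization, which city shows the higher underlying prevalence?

Age-specific rates per 1 000 for Ashford: 18.906, 119.751, 372.476.
For Redcliff: 17.916, 150.125, 560.519.
Standard total = 2 605 800; weights = 0.2472, 0.3897, 0.3631.
Ashford: 0.2472×18.906 + 0.3897×119.751 + 0.3631×372.476 = 186.5821 per 1 000.
Redcliff: 0.2472×17.916 + 0.3897×150.125 + 0.3631×560.519 = 266.4494 per 1 000.

Redcliff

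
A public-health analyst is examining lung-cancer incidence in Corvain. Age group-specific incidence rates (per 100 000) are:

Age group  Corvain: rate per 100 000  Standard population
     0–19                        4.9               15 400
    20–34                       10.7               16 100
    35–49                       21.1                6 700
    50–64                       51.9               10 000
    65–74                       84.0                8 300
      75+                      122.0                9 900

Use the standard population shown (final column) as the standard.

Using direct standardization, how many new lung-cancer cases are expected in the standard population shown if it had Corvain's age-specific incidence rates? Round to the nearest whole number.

28

Expected new lung-cancer cases = Σ (standard pop × age-specific rate ÷ 100 000)
= 15 400×4.9/100 000 + 16 100×10.7/100 000 + 6 700×21.1/100 000 + 10 000×51.9/100 000 + 8 300×84.0/100 000 + 9 900×122.0/100 000
= 0.75 + 1.72 + 1.41 + 5.19 + 6.97 + 12.08 = 28.13.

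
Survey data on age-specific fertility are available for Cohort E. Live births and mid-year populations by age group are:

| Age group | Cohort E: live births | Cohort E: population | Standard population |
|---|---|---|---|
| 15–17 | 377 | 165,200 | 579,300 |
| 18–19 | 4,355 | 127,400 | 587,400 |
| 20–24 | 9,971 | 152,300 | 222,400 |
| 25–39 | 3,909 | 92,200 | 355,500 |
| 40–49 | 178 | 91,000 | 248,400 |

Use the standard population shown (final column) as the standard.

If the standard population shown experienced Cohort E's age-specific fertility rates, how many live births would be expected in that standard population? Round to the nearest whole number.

51520

Age-specific rates per 1,000 for Cohort E: 2.282, 34.184, 65.469, 42.397, 1.956.
Expected live births = Σ (standard pop × age-specific rate ÷ 1,000)
= 579,300×2.282/1,000 + 587,400×34.184/1,000 + 222,400×65.469/1,000 + 355,500×42.397/1,000 + 248,400×1.956/1,000
= 1322.01 + 20079.49 + 14560.41 + 15072.12 + 485.88 = 51519.91.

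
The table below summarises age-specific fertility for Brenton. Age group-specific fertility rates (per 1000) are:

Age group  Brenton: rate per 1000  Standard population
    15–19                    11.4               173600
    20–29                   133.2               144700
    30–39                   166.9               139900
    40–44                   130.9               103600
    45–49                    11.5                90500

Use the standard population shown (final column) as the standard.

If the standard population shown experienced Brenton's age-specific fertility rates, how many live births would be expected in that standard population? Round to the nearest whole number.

Expected live births = Σ (standard pop × age-specific rate ÷ 1000)
= 173600×11.4/1000 + 144700×133.2/1000 + 139900×166.9/1000 + 103600×130.9/1000 + 90500×11.5/1000
= 1979.04 + 19274.04 + 23349.31 + 13561.24 + 1040.75 = 59204.38.

59204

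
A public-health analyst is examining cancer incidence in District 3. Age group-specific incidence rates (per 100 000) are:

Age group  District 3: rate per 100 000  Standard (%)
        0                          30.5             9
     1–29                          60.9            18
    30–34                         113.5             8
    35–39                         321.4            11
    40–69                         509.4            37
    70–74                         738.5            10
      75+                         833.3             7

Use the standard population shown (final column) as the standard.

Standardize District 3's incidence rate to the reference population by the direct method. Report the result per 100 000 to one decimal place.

378.8

Standard weights: 0.09, 0.18, 0.08, 0.11, 0.37, 0.10, 0.07.
Standardized rate: 0.0900×30.5 + 0.1800×60.9 + 0.0800×113.5 + 0.1100×321.4 + 0.3700×509.4 + 0.1000×738.5 + 0.0700×833.3 = 378.8000 per 100 000.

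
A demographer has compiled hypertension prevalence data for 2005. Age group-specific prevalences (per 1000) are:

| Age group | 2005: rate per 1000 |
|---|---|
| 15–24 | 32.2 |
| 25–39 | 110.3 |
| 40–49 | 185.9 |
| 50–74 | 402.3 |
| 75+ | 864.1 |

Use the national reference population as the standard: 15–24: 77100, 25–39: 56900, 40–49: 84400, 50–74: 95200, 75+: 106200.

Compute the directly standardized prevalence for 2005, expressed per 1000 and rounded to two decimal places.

Standard total = 419800; weights = 0.1837, 0.1355, 0.2010, 0.2268, 0.2530.
Standardized rate: 0.1837×32.2 + 0.1355×110.3 + 0.2010×185.9 + 0.2268×402.3 + 0.2530×864.1 = 368.0682 per 1000.

368.07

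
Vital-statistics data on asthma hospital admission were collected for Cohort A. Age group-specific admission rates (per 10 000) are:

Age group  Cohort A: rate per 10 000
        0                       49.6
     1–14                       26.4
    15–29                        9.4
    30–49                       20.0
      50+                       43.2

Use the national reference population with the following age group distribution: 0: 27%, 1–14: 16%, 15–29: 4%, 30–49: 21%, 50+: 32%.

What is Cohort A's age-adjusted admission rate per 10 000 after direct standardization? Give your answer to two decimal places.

Standard weights: 0.27, 0.16, 0.04, 0.21, 0.32.
Standardized rate: 0.2700×49.6 + 0.1600×26.4 + 0.0400×9.4 + 0.2100×20.0 + 0.3200×43.2 = 36.0160 per 10 000.

36.02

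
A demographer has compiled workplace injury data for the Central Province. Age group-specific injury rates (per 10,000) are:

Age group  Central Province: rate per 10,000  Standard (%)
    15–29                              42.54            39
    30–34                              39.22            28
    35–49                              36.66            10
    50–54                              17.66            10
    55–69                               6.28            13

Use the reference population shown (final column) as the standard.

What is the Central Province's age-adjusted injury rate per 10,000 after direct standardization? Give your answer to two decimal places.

Standard weights: 0.39, 0.28, 0.10, 0.10, 0.13.
Standardized rate: 0.3900×42.54 + 0.2800×39.22 + 0.1000×36.66 + 0.1000×17.66 + 0.1300×6.28 = 33.8206 per 10,000.

33.82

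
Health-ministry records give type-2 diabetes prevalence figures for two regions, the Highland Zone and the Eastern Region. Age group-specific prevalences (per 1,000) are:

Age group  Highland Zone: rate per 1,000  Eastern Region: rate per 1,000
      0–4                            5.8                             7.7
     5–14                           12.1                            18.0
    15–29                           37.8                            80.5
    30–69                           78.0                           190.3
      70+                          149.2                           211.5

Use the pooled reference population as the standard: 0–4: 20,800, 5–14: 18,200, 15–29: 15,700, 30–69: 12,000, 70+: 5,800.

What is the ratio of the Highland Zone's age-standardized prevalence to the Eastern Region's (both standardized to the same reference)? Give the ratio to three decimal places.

0.520

Standard total = 72,500; weights = 0.2869, 0.2510, 0.2166, 0.1655, 0.0800.
The Highland Zone: 0.2869×5.8 + 0.2510×12.1 + 0.2166×37.8 + 0.1655×78.0 + 0.0800×149.2 = 37.7335 per 1,000.
The Eastern Region: 0.2869×7.7 + 0.2510×18.0 + 0.2166×80.5 + 0.1655×190.3 + 0.0800×211.5 = 72.5781 per 1,000.
Ratio = 37.7335 ÷ 72.5781 = 0.51990.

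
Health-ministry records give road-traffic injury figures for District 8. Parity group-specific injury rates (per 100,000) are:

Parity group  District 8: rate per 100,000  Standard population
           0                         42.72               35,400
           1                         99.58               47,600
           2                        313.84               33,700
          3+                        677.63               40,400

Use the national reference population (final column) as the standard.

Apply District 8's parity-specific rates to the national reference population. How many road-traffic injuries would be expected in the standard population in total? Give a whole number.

442

Expected road-traffic injuries = Σ (standard pop × parity-specific rate ÷ 100,000)
= 35,400×42.72/100,000 + 47,600×99.58/100,000 + 33,700×313.84/100,000 + 40,400×677.63/100,000
= 15.12 + 47.40 + 105.76 + 273.76 = 442.05.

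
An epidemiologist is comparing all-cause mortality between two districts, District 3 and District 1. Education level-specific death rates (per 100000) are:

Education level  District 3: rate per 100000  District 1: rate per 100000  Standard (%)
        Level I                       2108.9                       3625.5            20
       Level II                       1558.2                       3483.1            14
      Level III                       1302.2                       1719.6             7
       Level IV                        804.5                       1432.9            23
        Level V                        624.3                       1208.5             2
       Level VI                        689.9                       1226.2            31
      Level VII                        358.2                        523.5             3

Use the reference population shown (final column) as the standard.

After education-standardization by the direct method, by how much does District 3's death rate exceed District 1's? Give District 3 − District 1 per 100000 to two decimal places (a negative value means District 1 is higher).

Standard weights: 0.20, 0.14, 0.07, 0.23, 0.02, 0.31, 0.03.
District 3: 0.2000×2108.9 + 0.1400×1558.2 + 0.0700×1302.2 + 0.2300×804.5 + 0.0200×624.3 + 0.3100×689.9 + 0.0300×358.2 = 1153.2180 per 100000.
District 1: 0.2000×3625.5 + 0.1400×3483.1 + 0.0700×1719.6 + 0.2300×1432.9 + 0.0200×1208.5 + 0.3100×1226.2 + 0.0300×523.5 = 2082.6700 per 100000.
Difference = 1153.2180 − 2082.6700 = -929.4520.

-929.45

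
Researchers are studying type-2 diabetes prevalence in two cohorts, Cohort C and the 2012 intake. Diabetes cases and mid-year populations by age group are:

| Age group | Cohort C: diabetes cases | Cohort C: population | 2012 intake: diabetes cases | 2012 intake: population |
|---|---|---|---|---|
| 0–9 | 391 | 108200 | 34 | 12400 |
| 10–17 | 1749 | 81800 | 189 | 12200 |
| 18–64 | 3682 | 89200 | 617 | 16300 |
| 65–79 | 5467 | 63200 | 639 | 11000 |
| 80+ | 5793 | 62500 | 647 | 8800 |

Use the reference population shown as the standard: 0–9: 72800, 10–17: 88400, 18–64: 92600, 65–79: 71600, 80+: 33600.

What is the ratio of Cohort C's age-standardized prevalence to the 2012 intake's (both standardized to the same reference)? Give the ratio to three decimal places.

Age-specific rates per 1000 for Cohort C: 3.614, 21.381, 41.278, 86.503, 92.688.
For the 2012 intake: 2.742, 15.492, 37.853, 58.091, 73.523.
Standard total = 359000; weights = 0.2028, 0.2462, 0.2579, 0.1994, 0.0936.
Cohort C: 0.2028×3.614 + 0.2462×21.381 + 0.2579×41.278 + 0.1994×86.503 + 0.0936×92.688 = 42.5724 per 1000.
The 2012 intake: 0.2028×2.742 + 0.2462×15.492 + 0.2579×37.853 + 0.1994×58.091 + 0.0936×73.523 = 32.6015 per 1000.
Ratio = 42.5724 ÷ 32.6015 = 1.30584.

1.306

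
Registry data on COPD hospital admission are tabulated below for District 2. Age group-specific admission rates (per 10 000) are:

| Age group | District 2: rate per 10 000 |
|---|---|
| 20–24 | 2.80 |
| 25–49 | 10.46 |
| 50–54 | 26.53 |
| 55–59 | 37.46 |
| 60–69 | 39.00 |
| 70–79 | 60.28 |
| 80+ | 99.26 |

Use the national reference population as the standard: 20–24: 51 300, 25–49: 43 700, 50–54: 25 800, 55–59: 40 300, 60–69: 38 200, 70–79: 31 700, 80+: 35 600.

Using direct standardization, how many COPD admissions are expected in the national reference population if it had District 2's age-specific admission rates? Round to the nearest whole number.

Expected COPD admissions = Σ (standard pop × age-specific rate ÷ 10 000)
= 51 300×2.80/10 000 + 43 700×10.46/10 000 + 25 800×26.53/10 000 + 40 300×37.46/10 000 + 38 200×39.00/10 000 + 31 700×60.28/10 000 + 35 600×99.26/10 000
= 14.36 + 45.71 + 68.45 + 150.96 + 148.98 + 191.09 + 353.37 = 972.92.

973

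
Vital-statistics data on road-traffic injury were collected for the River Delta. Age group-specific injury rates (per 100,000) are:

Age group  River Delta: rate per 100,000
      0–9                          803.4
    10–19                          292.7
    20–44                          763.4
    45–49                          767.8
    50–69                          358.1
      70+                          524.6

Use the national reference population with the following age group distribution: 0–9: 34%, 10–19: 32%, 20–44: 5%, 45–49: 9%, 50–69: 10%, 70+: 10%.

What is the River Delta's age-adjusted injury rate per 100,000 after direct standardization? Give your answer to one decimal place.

562.4

Standard weights: 0.34, 0.32, 0.05, 0.09, 0.10, 0.10.
Standardized rate: 0.3400×803.4 + 0.3200×292.7 + 0.0500×763.4 + 0.0900×767.8 + 0.1000×358.1 + 0.1000×524.6 = 562.3620 per 100,000.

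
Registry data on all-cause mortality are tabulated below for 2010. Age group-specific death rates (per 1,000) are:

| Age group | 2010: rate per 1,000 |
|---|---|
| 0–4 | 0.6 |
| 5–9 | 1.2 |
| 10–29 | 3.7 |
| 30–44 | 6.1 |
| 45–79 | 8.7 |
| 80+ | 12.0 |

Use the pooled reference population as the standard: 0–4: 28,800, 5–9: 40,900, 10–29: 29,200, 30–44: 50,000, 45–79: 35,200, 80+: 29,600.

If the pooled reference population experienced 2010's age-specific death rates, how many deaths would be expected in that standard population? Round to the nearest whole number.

Expected deaths = Σ (standard pop × age-specific rate ÷ 1,000)
= 28,800×0.6/1,000 + 40,900×1.2/1,000 + 29,200×3.7/1,000 + 50,000×6.1/1,000 + 35,200×8.7/1,000 + 29,600×12.0/1,000
= 17.28 + 49.08 + 108.04 + 305.00 + 306.24 + 355.20 = 1140.84.

1141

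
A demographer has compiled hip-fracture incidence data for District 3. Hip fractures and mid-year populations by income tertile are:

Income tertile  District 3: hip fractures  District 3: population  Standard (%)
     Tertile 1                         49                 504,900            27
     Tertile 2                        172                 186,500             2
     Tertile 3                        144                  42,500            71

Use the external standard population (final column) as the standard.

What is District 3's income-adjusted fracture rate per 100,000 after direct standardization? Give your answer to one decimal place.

245.0

Income-specific rates per 100,000 for District 3: 9.70, 92.23, 338.82.
Standard weights: 0.27, 0.02, 0.71.
Standardized rate: 0.2700×9.70 + 0.0200×92.23 + 0.7100×338.82 = 245.0295 per 100,000.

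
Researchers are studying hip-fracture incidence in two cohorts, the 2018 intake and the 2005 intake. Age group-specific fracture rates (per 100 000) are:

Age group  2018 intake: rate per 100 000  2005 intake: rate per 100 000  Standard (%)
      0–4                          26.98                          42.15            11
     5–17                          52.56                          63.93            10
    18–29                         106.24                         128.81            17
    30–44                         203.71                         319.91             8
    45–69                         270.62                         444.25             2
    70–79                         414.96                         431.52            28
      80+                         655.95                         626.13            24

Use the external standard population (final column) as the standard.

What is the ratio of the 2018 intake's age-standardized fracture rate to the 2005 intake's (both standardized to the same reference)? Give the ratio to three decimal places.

0.950

Standard weights: 0.11, 0.10, 0.17, 0.08, 0.02, 0.28, 0.24.
The 2018 intake: 0.1100×26.98 + 0.1000×52.56 + 0.1700×106.24 + 0.0800×203.71 + 0.0200×270.62 + 0.2800×414.96 + 0.2400×655.95 = 321.6106 per 100 000.
The 2005 intake: 0.1100×42.15 + 0.1000×63.93 + 0.1700×128.81 + 0.0800×319.91 + 0.0200×444.25 + 0.2800×431.52 + 0.2400×626.13 = 338.5018 per 100 000.
Ratio = 321.6106 ÷ 338.5018 = 0.95010.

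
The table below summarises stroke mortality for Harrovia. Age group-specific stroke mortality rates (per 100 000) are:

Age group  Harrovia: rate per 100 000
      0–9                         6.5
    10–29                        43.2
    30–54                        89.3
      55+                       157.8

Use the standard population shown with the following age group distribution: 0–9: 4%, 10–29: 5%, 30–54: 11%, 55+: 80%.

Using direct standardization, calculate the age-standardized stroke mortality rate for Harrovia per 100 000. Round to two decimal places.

138.48

Standard weights: 0.04, 0.05, 0.11, 0.80.
Standardized rate: 0.0400×6.5 + 0.0500×43.2 + 0.1100×89.3 + 0.8000×157.8 = 138.4830 per 100 000.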